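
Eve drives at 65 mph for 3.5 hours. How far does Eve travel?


Use the formula: distance = speed x time
Speed = 65 mph, Time = 3.5 hours
65 x 3.5 = 227.5 miles

227.5 miles


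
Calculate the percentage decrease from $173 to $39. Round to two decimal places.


Find the absolute change:
|39 - 173| = 134
Divide by original and multiply by 100:
134 / 173 x 100 = 77.4566...% ≈ 77.46%

77.46%


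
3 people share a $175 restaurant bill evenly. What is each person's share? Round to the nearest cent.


Total bill: $175
Number of people: 3
Each pays: $175 / 3 = $58.3333... ≈ $58.33

$58.33


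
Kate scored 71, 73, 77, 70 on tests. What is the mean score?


Add the scores:
71 + 73 + 77 + 70 = 291
Divide by the number of tests:
291 / 4 = 72.75

72.75


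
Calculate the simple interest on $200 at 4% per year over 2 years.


Use the formula I = P x R x T / 100
P x R x T = 200 x 4 x 2 = 1600
I = 1600 / 100 = $16

$16


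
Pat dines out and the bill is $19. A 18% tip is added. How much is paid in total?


Calculate the tip:
18% of $19 = $3.42
Add tip to meal cost:
$19 + $3.42 = $22.42

$22.42


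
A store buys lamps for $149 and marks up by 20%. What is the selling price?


Calculate the markup amount:
20% of $149 = $29.80
Add to cost:
$149 + $29.80 = $178.80

$178.80


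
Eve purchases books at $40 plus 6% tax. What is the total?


Calculate the tax:
6% of $40 = $2.40
Add tax to price:
$40 + $2.40 = $42.40

$42.40


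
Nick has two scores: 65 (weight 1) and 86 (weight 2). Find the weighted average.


Weighted sum:
1 x 65 + 2 x 86 = 237
Total weight:
1 + 2 = 3
Weighted average:
237 / 3 = 79

79


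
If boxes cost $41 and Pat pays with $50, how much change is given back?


Start with the amount paid:
$50
Subtract the price:
$50 - $41 = $9

$9


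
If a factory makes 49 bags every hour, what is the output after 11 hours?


Production rate: 49 bags per hour
Time: 11 hours
Total: 49 x 11 = 539 bags

539 bags


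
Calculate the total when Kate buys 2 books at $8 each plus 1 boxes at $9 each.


Cost of books:
2 x $8 = $16
Cost of boxes:
1 x $9 = $9
Add both:
$16 + $9 = $25

$25


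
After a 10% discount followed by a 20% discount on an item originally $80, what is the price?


First discount:
10% of $80 = $8
Price after first discount:
$80 - $8 = $72
Second discount:
20% of $72 = $14.40
Final price:
$72 - $14.40 = $57.60

$57.60


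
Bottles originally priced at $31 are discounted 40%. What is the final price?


Calculate the discount amount:
40% of $31 = $12.40
Subtract from original:
$31 - $12.40 = $18.60

$18.60


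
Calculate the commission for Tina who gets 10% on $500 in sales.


Convert rate to decimal:
10% = 0.1
Multiply by sales:
$500 x 0.1 = $50

$50


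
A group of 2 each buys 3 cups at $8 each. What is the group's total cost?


Cost per person:
3 x $8 = $24
Group total:
2 x $24 = $48

$48


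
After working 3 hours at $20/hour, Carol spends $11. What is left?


Calculate earnings:
3 x $20 = $60
Subtract spending:
$60 - $11 = $49

$49


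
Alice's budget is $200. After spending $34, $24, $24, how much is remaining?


Add up expenses:
$34 + $24 + $24 = $82
Subtract from budget:
$200 - $82 = $118

$118


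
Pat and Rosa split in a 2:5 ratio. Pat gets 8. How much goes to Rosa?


Find the multiplier:
8 / 2 = 4
Apply to Rosa's share:
5 x 4 = 20

20


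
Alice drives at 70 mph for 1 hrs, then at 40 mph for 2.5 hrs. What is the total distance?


Leg 1 distance:
70 x 1 = 70 miles
Leg 2 distance:
40 x 2.5 = 100 miles
Total distance:
70 + 100 = 170 miles

170 miles


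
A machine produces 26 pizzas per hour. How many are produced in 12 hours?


Production rate: 26 pizzas per hour
Time: 12 hours
Total: 26 x 12 = 312 pizzas

312 pizzas


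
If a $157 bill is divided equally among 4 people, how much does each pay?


Total bill: $157
Number of people: 4
Each pays: $157 / 4 = $39.25

$39.25


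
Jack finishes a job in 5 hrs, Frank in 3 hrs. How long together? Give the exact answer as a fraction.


Jack's rate: 1/5 of the job per hour
Frank's rate: 1/3 of the job per hour
Combined rate: 1/5 + 1/3 = 8/15 per hour
Time = 1 / (8/15) = 15/8 hours (≈ 1.88 hours)

15/8 hours


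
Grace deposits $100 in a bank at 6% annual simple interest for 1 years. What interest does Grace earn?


Use the formula I = P x R x T / 100
P x R x T = 100 x 6 x 1 = 600
I = 600 / 100 = $6

$6


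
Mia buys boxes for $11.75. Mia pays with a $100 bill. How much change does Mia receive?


Start with the amount paid:
$100
Subtract the price:
$100 - $11.75 = $88.25

$88.25


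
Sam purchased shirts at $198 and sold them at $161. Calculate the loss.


Selling price = $161
Cost price = $198
Loss = cost price - selling price:
Loss = $198 - $161 = $37

$37


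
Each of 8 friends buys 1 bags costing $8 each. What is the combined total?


Cost per person:
1 x $8 = $8
Group total:
8 x $8 = $64

$64


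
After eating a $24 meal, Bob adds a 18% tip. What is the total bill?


Calculate the tip:
18% of $24 = $4.32
Add tip to meal cost:
$24 + $4.32 = $28.32

$28.32


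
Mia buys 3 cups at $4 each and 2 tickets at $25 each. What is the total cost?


Cost of cups:
3 x $4 = $12
Cost of tickets:
2 x $25 = $50
Add both:
$12 + $50 = $62

$62


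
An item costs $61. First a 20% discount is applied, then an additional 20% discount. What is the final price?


First discount:
20% of $61 = $12.20
Price after first discount:
$61 - $12.20 = $48.80
Second discount:
20% of $48.80 = $9.76
Final price:
$48.80 - $9.76 = $39.04

$39.04


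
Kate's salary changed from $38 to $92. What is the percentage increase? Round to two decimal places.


Find the absolute change:
|92 - 38| = 54
Divide by original and multiply by 100:
54 / 38 x 100 = 142.1052...% ≈ 142.11%

142.11%


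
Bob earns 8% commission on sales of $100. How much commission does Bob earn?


Convert rate to decimal:
8% = 0.08
Multiply by sales:
$100 x 0.08 = $8

$8


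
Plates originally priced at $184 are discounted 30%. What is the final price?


Calculate the discount amount:
30% of $184 = $55.20
Subtract from original:
$184 - $55.20 = $128.80

$128.80


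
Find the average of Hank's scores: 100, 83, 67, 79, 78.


Add the scores:
100 + 83 + 67 + 79 + 78 = 407
Divide by the number of tests:
407 / 5 = 81.4

81.4


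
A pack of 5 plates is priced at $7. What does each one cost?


Total cost: $7
Number of items: 5
Unit price: $7 / 5 = $1.40

$1.40


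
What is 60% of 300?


Convert percentage to decimal:
60% = 0.6
Multiply:
300 x 0.6 = 180

180


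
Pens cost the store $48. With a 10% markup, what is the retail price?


Calculate the markup amount:
10% of $48 = $4.80
Add to cost:
$48 + $4.80 = $52.80

$52.80


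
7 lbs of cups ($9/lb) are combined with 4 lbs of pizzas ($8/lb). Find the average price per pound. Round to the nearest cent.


Cost of cups:
7 x $9 = $63
Cost of pizzas:
4 x $8 = $32
Total cost: $63 + $32 = $95
Total weight: 11 lbs
Average: $95 / 11 = $8.6363... ≈ $8.64/lb

$8.64/lb


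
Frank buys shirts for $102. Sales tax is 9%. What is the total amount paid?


Calculate the tax:
9% of $102 = $9.18
Add tax to price:
$102 + $9.18 = $111.18

$111.18


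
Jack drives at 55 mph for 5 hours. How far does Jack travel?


Use the formula: distance = speed x time
Speed = 55 mph, Time = 5 hours
55 x 5 = 275 miles

275 miles


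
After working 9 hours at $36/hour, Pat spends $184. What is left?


Calculate earnings:
9 x $36 = $324
Subtract spending:
$324 - $184 = $140

$140


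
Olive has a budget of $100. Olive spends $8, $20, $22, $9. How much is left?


Add up expenses:
$8 + $20 + $22 + $9 = $59
Subtract from budget:
$100 - $59 = $41

$41


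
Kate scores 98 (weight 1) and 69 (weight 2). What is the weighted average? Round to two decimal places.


Weighted sum:
1 x 98 + 2 x 69 = 236
Total weight:
1 + 2 = 3
Weighted average:
236 / 3 = 78.6666... ≈ 78.67

78.67


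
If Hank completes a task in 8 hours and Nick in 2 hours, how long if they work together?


Hank's rate: 1/8 of the job per hour
Nick's rate: 1/2 of the job per hour
Combined rate: 1/8 + 1/2 = 5/8 per hour
Time = 1 / (5/8) = 8/5 = 1.6 hours

1.6 hours


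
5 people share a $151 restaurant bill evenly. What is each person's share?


Total bill: $151
Number of people: 5
Each pays: $151 / 5 = $30.20

$30.20


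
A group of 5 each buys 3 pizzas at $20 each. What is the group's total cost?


Cost per person:
3 x $20 = $60
Group total:
5 x $60 = $300

$300


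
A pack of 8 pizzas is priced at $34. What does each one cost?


Total cost: $34
Number of items: 8
Unit price: $34 / 8 = $4.25

$4.25


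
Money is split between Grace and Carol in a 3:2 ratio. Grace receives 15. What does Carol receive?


Find the multiplier:
15 / 3 = 5
Apply to Carol's share:
2 x 5 = 10

10


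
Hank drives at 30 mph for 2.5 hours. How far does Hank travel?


Use the formula: distance = speed x time
Speed = 30 mph, Time = 2.5 hours
30 x 2.5 = 75 miles

75 miles


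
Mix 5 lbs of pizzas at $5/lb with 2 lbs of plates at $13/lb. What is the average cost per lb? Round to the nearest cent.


Cost of pizzas:
5 x $5 = $25
Cost of plates:
2 x $13 = $26
Total cost: $25 + $26 = $51
Total weight: 7 lbs
Average: $51 / 7 = $7.2857... ≈ $7.29/lb

$7.29/lb


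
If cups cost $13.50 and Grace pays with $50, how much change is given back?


Start with the amount paid:
$50
Subtract the price:
$50 - $13.50 = $36.50

$36.50


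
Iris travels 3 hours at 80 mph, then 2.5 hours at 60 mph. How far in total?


Leg 1 distance:
80 x 3 = 240 miles
Leg 2 distance:
60 x 2.5 = 150 miles
Total distance:
240 + 150 = 390 miles

390 miles


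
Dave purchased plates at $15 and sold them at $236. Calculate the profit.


Selling price = $236
Cost price = $15
Profit = selling price - cost price:
Profit = $236 - $15 = $221

$221


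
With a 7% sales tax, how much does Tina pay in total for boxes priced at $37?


Calculate the tax:
7% of $37 = $2.59
Add tax to price:
$37 + $2.59 = $39.59

$39.59


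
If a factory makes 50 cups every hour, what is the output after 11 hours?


Production rate: 50 cups per hour
Time: 11 hours
Total: 50 x 11 = 550 cups

550 cups


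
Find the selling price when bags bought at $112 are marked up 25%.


Calculate the markup amount:
25% of $112 = $28
Add to cost:
$112 + $28 = $140

$140


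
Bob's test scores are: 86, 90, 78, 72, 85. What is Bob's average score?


Add the scores:
86 + 90 + 78 + 72 + 85 = 411
Divide by the number of tests:
411 / 5 = 82.2

82.2


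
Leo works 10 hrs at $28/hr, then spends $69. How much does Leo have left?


Calculate earnings:
10 x $28 = $280
Subtract spending:
$280 - $69 = $211

$211


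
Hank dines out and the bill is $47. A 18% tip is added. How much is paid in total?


Calculate the tip:
18% of $47 = $8.46
Add tip to meal cost:
$47 + $8.46 = $55.46

$55.46


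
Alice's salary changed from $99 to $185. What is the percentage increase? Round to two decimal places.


Find the absolute change:
|185 - 99| = 86
Divide by original and multiply by 100:
86 / 99 x 100 = 86.8686...% ≈ 86.87%

86.87%


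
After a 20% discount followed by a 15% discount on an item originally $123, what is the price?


First discount:
20% of $123 = $24.60
Price after first discount:
$123 - $24.60 = $98.40
Second discount:
15% of $98.40 = $14.76
Final price:
$98.40 - $14.76 = $83.64

$83.64


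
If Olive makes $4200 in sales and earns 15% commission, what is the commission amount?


Convert rate to decimal:
15% = 0.15
Multiply by sales:
$4200 x 0.15 = $630

$630


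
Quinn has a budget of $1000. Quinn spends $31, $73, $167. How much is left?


Add up expenses:
$31 + $73 + $167 = $271
Subtract from budget:
$1000 - $271 = $729

$729


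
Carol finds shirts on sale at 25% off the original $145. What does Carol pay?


Calculate the discount amount:
25% of $145 = $36.25
Subtract from original:
$145 - $36.25 = $108.75

$108.75


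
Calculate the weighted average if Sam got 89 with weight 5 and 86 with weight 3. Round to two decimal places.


Weighted sum:
5 x 89 + 3 x 86 = 703
Total weight:
5 + 3 = 8
Weighted average:
703 / 8 = 87.875 ≈ 87.88

87.88


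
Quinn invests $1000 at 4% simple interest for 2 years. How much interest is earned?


Use the formula I = P x R x T / 100
P x R x T = 1000 x 4 x 2 = 8000
I = 8000 / 100 = $80

$80


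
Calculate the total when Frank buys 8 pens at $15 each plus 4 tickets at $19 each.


Cost of pens:
8 x $15 = $120
Cost of tickets:
4 x $19 = $76
Add both:
$120 + $76 = $196

$196


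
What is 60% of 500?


Convert percentage to decimal:
60% = 0.6
Multiply:
500 x 0.6 = 300

300


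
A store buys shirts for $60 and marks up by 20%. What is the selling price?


Calculate the markup amount:
20% of $60 = $12
Add to cost:
$60 + $12 = $72

$72


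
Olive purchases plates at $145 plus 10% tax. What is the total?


Calculate the tax:
10% of $145 = $14.50
Add tax to price:
$145 + $14.50 = $159.50

$159.50


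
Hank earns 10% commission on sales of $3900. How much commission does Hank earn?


Convert rate to decimal:
10% = 0.1
Multiply by sales:
$3900 x 0.1 = $390

$390


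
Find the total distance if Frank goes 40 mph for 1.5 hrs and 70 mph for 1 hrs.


Leg 1 distance:
40 x 1.5 = 60 miles
Leg 2 distance:
70 x 1 = 70 miles
Total distance:
60 + 70 = 130 miles

130 miles


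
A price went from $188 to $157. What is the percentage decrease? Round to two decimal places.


Find the absolute change:
|157 - 188| = 31
Divide by original and multiply by 100:
31 / 188 x 100 = 16.4893...% ≈ 16.49%

16.49%


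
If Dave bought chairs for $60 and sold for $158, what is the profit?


Selling price = $158
Cost price = $60
Profit = selling price - cost price:
Profit = $158 - $60 = $98

$98


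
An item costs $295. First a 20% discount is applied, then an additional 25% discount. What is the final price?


First discount:
20% of $295 = $59
Price after first discount:
$295 - $59 = $236
Second discount:
25% of $236 = $59
Final price:
$236 - $59 = $177

$177


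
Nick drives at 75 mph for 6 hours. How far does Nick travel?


Use the formula: distance = speed x time
Speed = 75 mph, Time = 6 hours
75 x 6 = 450 miles

450 miles


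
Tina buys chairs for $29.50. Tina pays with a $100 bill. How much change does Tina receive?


Start with the amount paid:
$100
Subtract the price:
$100 - $29.50 = $70.50

$70.50


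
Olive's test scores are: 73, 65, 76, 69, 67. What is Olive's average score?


Add the scores:
73 + 65 + 76 + 69 + 67 = 350
Divide by the number of tests:
350 / 5 = 70

70


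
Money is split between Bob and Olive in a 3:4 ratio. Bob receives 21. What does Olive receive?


Find the multiplier:
21 / 3 = 7
Apply to Olive's share:
4 x 7 = 28

28


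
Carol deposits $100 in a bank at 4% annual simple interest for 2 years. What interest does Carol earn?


Use the formula I = P x R x T / 100
P x R x T = 100 x 4 x 2 = 800
I = 800 / 100 = $8

$8


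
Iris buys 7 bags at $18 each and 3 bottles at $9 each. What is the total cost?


Cost of bags:
7 x $18 = $126
Cost of bottles:
3 x $9 = $27
Add both:
$126 + $27 = $153

$153


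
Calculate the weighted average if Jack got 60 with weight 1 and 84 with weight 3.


Weighted sum:
1 x 60 + 3 x 84 = 312
Total weight:
1 + 3 = 4
Weighted average:
312 / 4 = 78

78


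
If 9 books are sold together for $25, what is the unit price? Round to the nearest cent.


Total cost: $25
Number of items: 9
Unit price: $25 / 9 = $2.7777... ≈ $2.78

$2.78


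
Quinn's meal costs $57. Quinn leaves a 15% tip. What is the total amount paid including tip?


Calculate the tip:
15% of $57 = $8.55
Add tip to meal cost:
$57 + $8.55 = $65.55

$65.55


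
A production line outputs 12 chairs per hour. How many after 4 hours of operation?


Production rate: 12 chairs per hour
Time: 4 hours
Total: 12 x 4 = 48 chairs

48 chairs


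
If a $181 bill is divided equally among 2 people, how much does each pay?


Total bill: $181
Number of people: 2
Each pays: $181 / 2 = $90.50

$90.50


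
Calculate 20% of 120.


Convert percentage to decimal:
20% = 0.2
Multiply:
120 x 0.2 = 24

24


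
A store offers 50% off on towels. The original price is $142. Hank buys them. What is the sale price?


Calculate the discount amount:
50% of $142 = $71
Subtract from original:
$142 - $71 = $71

$71


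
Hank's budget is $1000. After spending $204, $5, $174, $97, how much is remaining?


Add up expenses:
$204 + $5 + $174 + $97 = $480
Subtract from budget:
$1000 - $480 = $520

$520


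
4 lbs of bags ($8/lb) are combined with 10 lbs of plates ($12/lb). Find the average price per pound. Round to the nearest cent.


Cost of bags:
4 x $8 = $32
Cost of plates:
10 x $12 = $120
Total cost: $32 + $120 = $152
Total weight: 14 lbs
Average: $152 / 14 = $10.8571... ≈ $10.86/lb

$10.86/lb


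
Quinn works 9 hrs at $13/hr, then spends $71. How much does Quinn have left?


Calculate earnings:
9 x $13 = $117
Subtract spending:
$117 - $71 = $46

$46


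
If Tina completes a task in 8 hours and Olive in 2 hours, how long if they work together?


Tina's rate: 1/8 of the job per hour
Olive's rate: 1/2 of the job per hour
Combined rate: 1/8 + 1/2 = 5/8 per hour
Time = 1 / (5/8) = 8/5 = 1.6 hours

1.6 hours


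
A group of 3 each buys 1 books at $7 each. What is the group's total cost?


Cost per person:
1 x $7 = $7
Group total:
3 x $7 = $21

$21


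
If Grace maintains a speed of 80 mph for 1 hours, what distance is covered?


Use the formula: distance = speed x time
Speed = 80 mph, Time = 1 hours
80 x 1 = 80 miles

80 miles


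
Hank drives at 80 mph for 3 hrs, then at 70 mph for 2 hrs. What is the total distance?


Leg 1 distance:
80 x 3 = 240 miles
Leg 2 distance:
70 x 2 = 140 miles
Total distance:
240 + 140 = 380 miles

380 miles


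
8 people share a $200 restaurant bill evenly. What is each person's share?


Total bill: $200
Number of people: 8
Each pays: $200 / 8 = $25

$25


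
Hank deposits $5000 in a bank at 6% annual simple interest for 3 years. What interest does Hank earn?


Use the formula I = P x R x T / 100
P x R x T = 5000 x 6 x 3 = 90000
I = 90000 / 100 = $900

$900


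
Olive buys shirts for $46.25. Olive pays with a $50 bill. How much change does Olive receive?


Start with the amount paid:
$50
Subtract the price:
$50 - $46.25 = $3.75

$3.75


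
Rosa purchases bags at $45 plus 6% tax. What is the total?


Calculate the tax:
6% of $45 = $2.70
Add tax to price:
$45 + $2.70 = $47.70

$47.70


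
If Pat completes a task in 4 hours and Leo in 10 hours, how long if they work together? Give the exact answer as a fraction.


Pat's rate: 1/4 of the job per hour
Leo's rate: 1/10 of the job per hour
Combined rate: 1/4 + 1/10 = 7/20 per hour
Time = 1 / (7/20) = 20/7 hours (≈ 2.86 hours)

20/7 hours


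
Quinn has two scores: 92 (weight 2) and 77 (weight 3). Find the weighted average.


Weighted sum:
2 x 92 + 3 x 77 = 415
Total weight:
2 + 3 = 5
Weighted average:
415 / 5 = 83

83


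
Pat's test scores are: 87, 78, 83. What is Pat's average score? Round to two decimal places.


Add the scores:
87 + 78 + 83 = 248
Divide by the number of tests:
248 / 3 = 82.6666... ≈ 82.67

82.67


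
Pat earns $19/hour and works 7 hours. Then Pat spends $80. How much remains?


Calculate earnings:
7 x $19 = $133
Subtract spending:
$133 - $80 = $53

$53


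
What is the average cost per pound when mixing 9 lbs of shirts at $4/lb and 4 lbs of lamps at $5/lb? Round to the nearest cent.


Cost of shirts:
9 x $4 = $36
Cost of lamps:
4 x $5 = $20
Total cost: $36 + $20 = $56
Total weight: 13 lbs
Average: $56 / 13 = $4.3076... ≈ $4.31/lb

$4.31/lb


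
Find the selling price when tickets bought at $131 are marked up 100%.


Calculate the markup amount:
100% of $131 = $131
Add to cost:
$131 + $131 = $262

$262


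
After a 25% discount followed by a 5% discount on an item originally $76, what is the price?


First discount:
25% of $76 = $19
Price after first discount:
$76 - $19 = $57
Second discount:
5% of $57 = $2.85
Final price:
$57 - $2.85 = $54.15

$54.15


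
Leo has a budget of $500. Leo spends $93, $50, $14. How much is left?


Add up expenses:
$93 + $50 + $14 = $157
Subtract from budget:
$500 - $157 = $343

$343


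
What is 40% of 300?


Convert percentage to decimal:
40% = 0.4
Multiply:
300 x 0.4 = 120

120


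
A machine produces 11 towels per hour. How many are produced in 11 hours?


Production rate: 11 towels per hour
Time: 11 hours
Total: 11 x 11 = 121 towels

121 towels


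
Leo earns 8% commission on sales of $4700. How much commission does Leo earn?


Convert rate to decimal:
8% = 0.08
Multiply by sales:
$4700 x 0.08 = $376

$376


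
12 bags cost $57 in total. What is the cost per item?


Total cost: $57
Number of items: 12
Unit price: $57 / 12 = $4.75

$4.75


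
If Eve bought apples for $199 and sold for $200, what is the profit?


Selling price = $200
Cost price = $199
Profit = selling price - cost price:
Profit = $200 - $199 = $1

$1


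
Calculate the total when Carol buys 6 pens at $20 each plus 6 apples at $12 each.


Cost of pens:
6 x $20 = $120
Cost of apples:
6 x $12 = $72
Add both:
$120 + $72 = $192

$192


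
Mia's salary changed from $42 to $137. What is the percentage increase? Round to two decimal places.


Find the absolute change:
|137 - 42| = 95
Divide by original and multiply by 100:
95 / 42 x 100 = 226.1904...% ≈ 226.19%

226.19%


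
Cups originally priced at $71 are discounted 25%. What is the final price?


Calculate the discount amount:
25% of $71 = $17.75
Subtract from original:
$71 - $17.75 = $53.25

$53.25


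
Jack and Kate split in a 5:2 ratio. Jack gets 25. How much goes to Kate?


Find the multiplier:
25 / 5 = 5
Apply to Kate's share:
2 x 5 = 10

10


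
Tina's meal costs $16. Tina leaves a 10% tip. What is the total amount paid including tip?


Calculate the tip:
10% of $16 = $1.60
Add tip to meal cost:
$16 + $1.60 = $17.60

$17.60


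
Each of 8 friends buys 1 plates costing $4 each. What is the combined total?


Cost per person:
1 x $4 = $4
Group total:
8 x $4 = $32

$32


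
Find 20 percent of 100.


Convert percentage to decimal:
20% = 0.2
Multiply:
100 x 0.2 = 20

20


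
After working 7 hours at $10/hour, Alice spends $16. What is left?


Calculate earnings:
7 x $10 = $70
Subtract spending:
$70 - $16 = $54

$54


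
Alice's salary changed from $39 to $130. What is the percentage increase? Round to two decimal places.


Find the absolute change:
|130 - 39| = 91
Divide by original and multiply by 100:
91 / 39 x 100 = 233.3333...% ≈ 233.33%

233.33%


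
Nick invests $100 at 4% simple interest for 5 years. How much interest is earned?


Use the formula I = P x R x T / 100
P x R x T = 100 x 4 x 5 = 2000
I = 2000 / 100 = $20

$20


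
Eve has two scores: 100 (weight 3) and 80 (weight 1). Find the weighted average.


Weighted sum:
3 x 100 + 1 x 80 = 380
Total weight:
3 + 1 = 4
Weighted average:
380 / 4 = 95

95


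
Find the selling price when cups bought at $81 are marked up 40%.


Calculate the markup amount:
40% of $81 = $32.40
Add to cost:
$81 + $32.40 = $113.40

$113.40


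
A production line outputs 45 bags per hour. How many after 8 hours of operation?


Production rate: 45 bags per hour
Time: 8 hours
Total: 45 x 8 = 360 bags

360 bags


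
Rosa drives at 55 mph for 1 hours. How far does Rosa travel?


Use the formula: distance = speed x time
Speed = 55 mph, Time = 1 hours
55 x 1 = 55 miles

55 miles


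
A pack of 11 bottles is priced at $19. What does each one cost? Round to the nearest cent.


Total cost: $19
Number of items: 11
Unit price: $19 / 11 = $1.7272... ≈ $1.73

$1.73


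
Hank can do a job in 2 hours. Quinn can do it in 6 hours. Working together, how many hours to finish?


Hank's rate: 1/2 of the job per hour
Quinn's rate: 1/6 of the job per hour
Combined rate: 1/2 + 1/6 = 2/3 per hour
Time = 1 / (2/3) = 3/2 = 1.5 hours

1.5 hours


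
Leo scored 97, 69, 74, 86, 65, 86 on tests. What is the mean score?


Add the scores:
97 + 69 + 74 + 86 + 65 + 86 = 477
Divide by the number of tests:
477 / 6 = 79.5

79.5


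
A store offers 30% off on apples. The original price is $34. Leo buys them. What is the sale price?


Calculate the discount amount:
30% of $34 = $10.20
Subtract from original:
$34 - $10.20 = $23.80

$23.80


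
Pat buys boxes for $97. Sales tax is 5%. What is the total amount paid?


Calculate the tax:
5% of $97 = $4.85
Add tax to price:
$97 + $4.85 = $101.85

$101.85


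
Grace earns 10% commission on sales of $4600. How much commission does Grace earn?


Convert rate to decimal:
10% = 0.1
Multiply by sales:
$4600 x 0.1 = $460

$460


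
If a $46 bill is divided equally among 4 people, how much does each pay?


Total bill: $46
Number of people: 4
Each pays: $46 / 4 = $11.50

$11.50


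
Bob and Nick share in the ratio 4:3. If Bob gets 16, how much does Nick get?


Find the multiplier:
16 / 4 = 4
Apply to Nick's share:
3 x 4 = 12

12


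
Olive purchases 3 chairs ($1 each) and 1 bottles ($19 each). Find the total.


Cost of chairs:
3 x $1 = $3
Cost of bottles:
1 x $19 = $19
Add both:
$3 + $19 = $22

$22


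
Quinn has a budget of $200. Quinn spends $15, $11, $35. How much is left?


Add up expenses:
$15 + $11 + $35 = $61
Subtract from budget:
$200 - $61 = $139

$139


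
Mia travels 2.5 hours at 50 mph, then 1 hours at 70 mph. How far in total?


Leg 1 distance:
50 x 2.5 = 125 miles
Leg 2 distance:
70 x 1 = 70 miles
Total distance:
125 + 70 = 195 miles

195 miles


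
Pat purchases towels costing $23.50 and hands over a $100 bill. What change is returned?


Start with the amount paid:
$100
Subtract the price:
$100 - $23.50 = $76.50

$76.50


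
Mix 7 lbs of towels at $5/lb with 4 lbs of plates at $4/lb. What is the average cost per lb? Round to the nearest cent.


Cost of towels:
7 x $5 = $35
Cost of plates:
4 x $4 = $16
Total cost: $35 + $16 = $51
Total weight: 11 lbs
Average: $51 / 11 = $4.6363... ≈ $4.64/lb

$4.64/lb


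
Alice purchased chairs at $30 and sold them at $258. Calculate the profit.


Selling price = $258
Cost price = $30
Profit = selling price - cost price:
Profit = $258 - $30 = $228

$228


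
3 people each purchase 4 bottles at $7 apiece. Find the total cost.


Cost per person:
4 x $7 = $28
Group total:
3 x $28 = $84

$84


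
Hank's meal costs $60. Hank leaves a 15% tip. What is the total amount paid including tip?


Calculate the tip:
15% of $60 = $9
Add tip to meal cost:
$60 + $9 = $69

$69


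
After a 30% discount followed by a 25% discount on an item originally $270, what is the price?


First discount:
30% of $270 = $81
Price after first discount:
$270 - $81 = $189
Second discount:
25% of $189 = $47.25
Final price:
$189 - $47.25 = $141.75

$141.75


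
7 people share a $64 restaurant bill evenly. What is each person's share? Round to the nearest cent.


Total bill: $64
Number of people: 7
Each pays: $64 / 7 = $9.1428... ≈ $9.14

$9.14


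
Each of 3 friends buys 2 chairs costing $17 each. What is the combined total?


Cost per person:
2 x $17 = $34
Group total:
3 x $34 = $102

$102


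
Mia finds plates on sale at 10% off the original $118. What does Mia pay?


Calculate the discount amount:
10% of $118 = $11.80
Subtract from original:
$118 - $11.80 = $106.20

$106.20


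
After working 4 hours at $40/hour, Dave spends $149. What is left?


Calculate earnings:
4 x $40 = $160
Subtract spending:
$160 - $149 = $11

$11


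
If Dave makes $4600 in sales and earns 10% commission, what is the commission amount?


Convert rate to decimal:
10% = 0.1
Multiply by sales:
$4600 x 0.1 = $460

$460


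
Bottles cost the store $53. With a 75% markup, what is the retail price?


Calculate the markup amount:
75% of $53 = $39.75
Add to cost:
$53 + $39.75 = $92.75

$92.75


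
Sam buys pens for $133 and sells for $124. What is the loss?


Selling price = $124
Cost price = $133
Loss = cost price - selling price:
Loss = $133 - $124 = $9

$9


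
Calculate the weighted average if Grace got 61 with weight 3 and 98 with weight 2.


Weighted sum:
3 x 61 + 2 x 98 = 379
Total weight:
3 + 2 = 5
Weighted average:
379 / 5 = 75.8

75.8


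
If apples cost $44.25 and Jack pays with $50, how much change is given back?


Start with the amount paid:
$50
Subtract the price:
$50 - $44.25 = $5.75

$5.75


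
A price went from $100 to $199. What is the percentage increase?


Find the absolute change:
|199 - 100| = 99
Divide by original and multiply by 100:
99 / 100 x 100 = 99%

99%


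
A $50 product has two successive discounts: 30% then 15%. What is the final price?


First discount:
30% of $50 = $15
Price after first discount:
$50 - $15 = $35
Second discount:
15% of $35 = $5.25
Final price:
$35 - $5.25 = $29.75

$29.75


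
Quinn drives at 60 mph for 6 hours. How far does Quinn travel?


Use the formula: distance = speed x time
Speed = 60 mph, Time = 6 hours
60 x 6 = 360 miles

360 miles


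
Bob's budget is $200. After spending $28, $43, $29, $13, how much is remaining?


Add up expenses:
$28 + $43 + $29 + $13 = $113
Subtract from budget:
$200 - $113 = $87

$87


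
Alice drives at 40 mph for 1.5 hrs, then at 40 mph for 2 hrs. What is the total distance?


Leg 1 distance:
40 x 1.5 = 60 miles
Leg 2 distance:
40 x 2 = 80 miles
Total distance:
60 + 80 = 140 miles

140 miles


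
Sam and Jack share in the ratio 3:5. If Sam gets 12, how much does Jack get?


Find the multiplier:
12 / 3 = 4
Apply to Jack's share:
5 x 4 = 20

20


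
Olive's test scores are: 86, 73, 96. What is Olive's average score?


Add the scores:
86 + 73 + 96 = 255
Divide by the number of tests:
255 / 3 = 85

85


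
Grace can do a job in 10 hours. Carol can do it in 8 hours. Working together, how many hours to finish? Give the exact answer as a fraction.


Grace's rate: 1/10 of the job per hour
Carol's rate: 1/8 of the job per hour
Combined rate: 1/10 + 1/8 = 9/40 per hour
Time = 1 / (9/40) = 40/9 hours (≈ 4.44 hours)

40/9 hours


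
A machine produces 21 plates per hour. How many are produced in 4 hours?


Production rate: 21 plates per hour
Time: 4 hours
Total: 21 x 4 = 84 plates

84 plates


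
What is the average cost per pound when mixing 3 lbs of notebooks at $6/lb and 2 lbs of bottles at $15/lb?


Cost of notebooks:
3 x $6 = $18
Cost of bottles:
2 x $15 = $30
Total cost: $18 + $30 = $48
Total weight: 5 lbs
Average: $48 / 5 = $9.60/lb

$9.60/lb


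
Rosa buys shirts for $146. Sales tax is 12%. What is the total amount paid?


Calculate the tax:
12% of $146 = $17.52
Add tax to price:
$146 + $17.52 = $163.52

$163.52


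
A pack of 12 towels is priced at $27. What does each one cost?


Total cost: $27
Number of items: 12
Unit price: $27 / 12 = $2.25

$2.25


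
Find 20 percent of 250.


Convert percentage to decimal:
20% = 0.2
Multiply:
250 x 0.2 = 50

50


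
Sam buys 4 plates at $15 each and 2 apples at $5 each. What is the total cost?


Cost of plates:
4 x $15 = $60
Cost of apples:
2 x $5 = $10
Add both:
$60 + $10 = $70

$70


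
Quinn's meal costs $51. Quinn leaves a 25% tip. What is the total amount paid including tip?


Calculate the tip:
25% of $51 = $12.75
Add tip to meal cost:
$51 + $12.75 = $63.75

$63.75


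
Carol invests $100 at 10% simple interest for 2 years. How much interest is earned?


Use the formula I = P x R x T / 100
P x R x T = 100 x 10 x 2 = 2000
I = 2000 / 100 = $20

$20


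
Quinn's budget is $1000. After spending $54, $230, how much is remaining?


Add up expenses:
$54 + $230 = $284
Subtract from budget:
$1000 - $284 = $716

$716


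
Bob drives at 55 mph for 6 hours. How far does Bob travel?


Use the formula: distance = speed x time
Speed = 55 mph, Time = 6 hours
55 x 6 = 330 miles

330 miles


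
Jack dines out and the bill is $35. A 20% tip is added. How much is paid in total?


Calculate the tip:
20% of $35 = $7
Add tip to meal cost:
$35 + $7 = $42

$42


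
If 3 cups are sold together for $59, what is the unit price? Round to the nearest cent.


Total cost: $59
Number of items: 3
Unit price: $59 / 3 = $19.6666... ≈ $19.67

$19.67


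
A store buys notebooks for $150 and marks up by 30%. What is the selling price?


Calculate the markup amount:
30% of $150 = $45
Add to cost:
$150 + $45 = $195

$195


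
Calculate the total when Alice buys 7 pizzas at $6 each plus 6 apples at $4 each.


Cost of pizzas:
7 x $6 = $42
Cost of apples:
6 x $4 = $24
Add both:
$42 + $24 = $66

$66


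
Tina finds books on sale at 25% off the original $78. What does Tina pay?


Calculate the discount amount:
25% of $78 = $19.50
Subtract from original:
$78 - $19.50 = $58.50

$58.50


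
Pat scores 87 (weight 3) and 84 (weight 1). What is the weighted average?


Weighted sum:
3 x 87 + 1 x 84 = 345
Total weight:
3 + 1 = 4
Weighted average:
345 / 4 = 86.25

86.25


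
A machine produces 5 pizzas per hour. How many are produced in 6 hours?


Production rate: 5 pizzas per hour
Time: 6 hours
Total: 5 x 6 = 30 pizzas

30 pizzas


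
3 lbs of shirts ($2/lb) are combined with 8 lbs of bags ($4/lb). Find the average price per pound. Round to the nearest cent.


Cost of shirts:
3 x $2 = $6
Cost of bags:
8 x $4 = $32
Total cost: $6 + $32 = $38
Total weight: 11 lbs
Average: $38 / 11 = $3.4545... ≈ $3.45/lb

$3.45/lb


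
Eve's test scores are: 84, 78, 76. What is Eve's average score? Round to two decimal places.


Add the scores:
84 + 78 + 76 = 238
Divide by the number of tests:
238 / 3 = 79.3333... ≈ 79.33

79.33


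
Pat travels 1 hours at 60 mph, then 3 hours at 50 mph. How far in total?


Leg 1 distance:
60 x 1 = 60 miles
Leg 2 distance:
50 x 3 = 150 miles
Total distance:
60 + 150 = 210 miles

210 miles


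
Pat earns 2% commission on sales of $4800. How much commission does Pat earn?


Convert rate to decimal:
2% = 0.02
Multiply by sales:
$4800 x 0.02 = $96

$96


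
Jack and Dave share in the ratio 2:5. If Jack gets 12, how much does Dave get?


Find the multiplier:
12 / 2 = 6
Apply to Dave's share:
5 x 6 = 30

30


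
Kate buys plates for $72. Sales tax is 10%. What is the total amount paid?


Calculate the tax:
10% of $72 = $7.20
Add tax to price:
$72 + $7.20 = $79.20

$79.20


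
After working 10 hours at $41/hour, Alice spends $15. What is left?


Calculate earnings:
10 x $41 = $410
Subtract spending:
$410 - $15 = $395

$395


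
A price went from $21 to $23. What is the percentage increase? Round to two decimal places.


Find the absolute change:
|23 - 21| = 2
Divide by original and multiply by 100:
2 / 21 x 100 = 9.5238...% ≈ 9.52%

9.52%


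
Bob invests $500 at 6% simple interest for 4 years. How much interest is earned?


Use the formula I = P x R x T / 100
P x R x T = 500 x 6 x 4 = 12000
I = 12000 / 100 = $120

$120


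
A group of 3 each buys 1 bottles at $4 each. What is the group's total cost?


Cost per person:
1 x $4 = $4
Group total:
3 x $4 = $12

$12


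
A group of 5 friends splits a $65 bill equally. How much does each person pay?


Total bill: $65
Number of people: 5
Each pays: $65 / 5 = $13

$13


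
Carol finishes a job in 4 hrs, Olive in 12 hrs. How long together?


Carol's rate: 1/4 of the job per hour
Olive's rate: 1/12 of the job per hour
Combined rate: 1/4 + 1/12 = 1/3 per hour
Time = 1 / (1/3) = 3 hours

3 hours


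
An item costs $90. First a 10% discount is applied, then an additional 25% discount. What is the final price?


First discount:
10% of $90 = $9
Price after first discount:
$90 - $9 = $81
Second discount:
25% of $81 = $20.25
Final price:
$81 - $20.25 = $60.75

$60.75


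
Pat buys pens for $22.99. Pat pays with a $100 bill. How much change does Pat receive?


Start with the amount paid:
$100
Subtract the price:
$100 - $22.99 = $77.01

$77.01


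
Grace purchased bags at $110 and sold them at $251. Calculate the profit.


Selling price = $251
Cost price = $110
Profit = selling price - cost price:
Profit = $251 - $110 = $141

$141


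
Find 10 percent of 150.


Convert percentage to decimal:
10% = 0.1
Multiply:
150 x 0.1 = 15

15


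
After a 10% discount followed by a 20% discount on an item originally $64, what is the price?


First discount:
10% of $64 = $6.40
Price after first discount:
$64 - $6.40 = $57.60
Second discount:
20% of $57.60 = $11.52
Final price:
$57.60 - $11.52 = $46.08

$46.08


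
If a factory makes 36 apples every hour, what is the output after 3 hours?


Production rate: 36 apples per hour
Time: 3 hours
Total: 36 x 3 = 108 apples

108 apples


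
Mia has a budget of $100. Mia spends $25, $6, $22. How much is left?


Add up expenses:
$25 + $6 + $22 = $53
Subtract from budget:
$100 - $53 = $47

$47


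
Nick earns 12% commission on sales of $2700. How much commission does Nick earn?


Convert rate to decimal:
12% = 0.12
Multiply by sales:
$2700 x 0.12 = $324

$324


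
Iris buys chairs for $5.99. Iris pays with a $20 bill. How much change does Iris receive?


Start with the amount paid:
$20
Subtract the price:
$20 - $5.99 = $14.01

$14.01


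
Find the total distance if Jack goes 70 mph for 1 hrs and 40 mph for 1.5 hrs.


Leg 1 distance:
70 x 1 = 70 miles
Leg 2 distance:
40 x 1.5 = 60 miles
Total distance:
70 + 60 = 130 miles

130 miles


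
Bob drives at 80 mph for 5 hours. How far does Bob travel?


Use the formula: distance = speed x time
Speed = 80 mph, Time = 5 hours
80 x 5 = 400 miles

400 miles


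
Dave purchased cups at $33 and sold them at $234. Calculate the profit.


Selling price = $234
Cost price = $33
Profit = selling price - cost price:
Profit = $234 - $33 = $201

$201


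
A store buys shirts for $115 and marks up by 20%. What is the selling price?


Calculate the markup amount:
20% of $115 = $23
Add to cost:
$115 + $23 = $138

$138


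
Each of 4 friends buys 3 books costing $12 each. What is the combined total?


Cost per person:
3 x $12 = $36
Group total:
4 x $36 = $144

$144


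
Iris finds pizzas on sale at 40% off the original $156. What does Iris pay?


Calculate the discount amount:
40% of $156 = $62.40
Subtract from original:
$156 - $62.40 = $93.60

$93.60


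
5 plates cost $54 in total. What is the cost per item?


Total cost: $54
Number of items: 5
Unit price: $54 / 5 = $10.80

$10.80


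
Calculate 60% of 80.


Convert percentage to decimal:
60% = 0.6
Multiply:
80 x 0.6 = 48

48


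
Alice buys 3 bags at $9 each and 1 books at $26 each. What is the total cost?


Cost of bags:
3 x $9 = $27
Cost of books:
1 x $26 = $26
Add both:
$27 + $26 = $53

$53


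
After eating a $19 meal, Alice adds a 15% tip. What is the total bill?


Calculate the tip:
15% of $19 = $2.85
Add tip to meal cost:
$19 + $2.85 = $21.85

$21.85


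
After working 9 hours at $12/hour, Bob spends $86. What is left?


Calculate earnings:
9 x $12 = $108
Subtract spending:
$108 - $86 = $22

$22
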